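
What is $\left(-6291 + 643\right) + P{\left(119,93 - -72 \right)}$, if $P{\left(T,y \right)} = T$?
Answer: $-5529$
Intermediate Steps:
$\left(-6291 + 643\right) + P{\left(119,93 - -72 \right)} = \left(-6291 + 643\right) + 119 = -5648 + 119 = -5529$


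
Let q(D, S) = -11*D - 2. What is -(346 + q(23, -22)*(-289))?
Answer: -74041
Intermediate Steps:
q(D, S) = -2 - 11*D
-(346 + q(23, -22)*(-289)) = -(346 + (-2 - 11*23)*(-289)) = -(346 + (-2 - 253)*(-289)) = -(346 - 255*(-289)) = -(346 + 73695) = -1*74041 = -74041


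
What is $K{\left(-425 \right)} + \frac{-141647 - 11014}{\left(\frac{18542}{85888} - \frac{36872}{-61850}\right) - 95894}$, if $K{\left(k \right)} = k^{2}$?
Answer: $\frac{23002849991445048325}{127350296199541} \approx 1.8063 \cdot 10^{5}$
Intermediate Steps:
$K{\left(-425 \right)} + \frac{-141647 - 11014}{\left(\frac{18542}{85888} - \frac{36872}{-61850}\right) - 95894} = \left(-425\right)^{2} + \frac{-141647 - 11014}{\left(\frac{18542}{85888} - \frac{36872}{-61850}\right) - 95894} = 180625 - \frac{152661}{\left(18542 \cdot \frac{1}{85888} - - \frac{18436}{30925}\right) - 95894} = 180625 - \frac{152661}{\left(\frac{9271}{42944} + \frac{18436}{30925}\right) - 95894} = 180625 - \frac{152661}{\frac{1078421259}{1328043200} - 95894} = 180625 - \frac{152661}{- \frac{127350296199541}{1328043200}} = 180625 - - \frac{202740402955200}{127350296199541} = 180625 + \frac{202740402955200}{127350296199541} = \frac{23002849991445048325}{127350296199541}$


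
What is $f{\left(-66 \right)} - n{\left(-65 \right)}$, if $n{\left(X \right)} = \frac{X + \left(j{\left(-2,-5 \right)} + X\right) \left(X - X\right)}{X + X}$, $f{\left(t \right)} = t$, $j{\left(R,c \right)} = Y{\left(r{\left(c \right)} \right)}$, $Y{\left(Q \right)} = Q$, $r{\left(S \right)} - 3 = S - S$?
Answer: $- \frac{133}{2} \approx -66.5$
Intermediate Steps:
$r{\left(S \right)} = 3$ ($r{\left(S \right)} = 3 + \left(S - S\right) = 3 + 0 = 3$)
$j{\left(R,c \right)} = 3$
$n{\left(X \right)} = \frac{1}{2}$ ($n{\left(X \right)} = \frac{X + \left(3 + X\right) \left(X - X\right)}{X + X} = \frac{X + \left(3 + X\right) 0}{2 X} = \left(X + 0\right) \frac{1}{2 X} = X \frac{1}{2 X} = \frac{1}{2}$)
$f{\left(-66 \right)} - n{\left(-65 \right)} = -66 - \frac{1}{2} = - \frac{133}{2}$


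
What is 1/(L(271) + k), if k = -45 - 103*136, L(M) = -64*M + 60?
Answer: -1/31337 ≈ -3.1911e-5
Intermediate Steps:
L(M) = 60 - 64*M
k = -14053 (k = -45 - 14008 = -14053)
1/(L(271) + k) = 1/((60 - 64*271) - 14053) = 1/((60 - 17344) - 14053) = 1/(-17284 - 14053) = 1/(-31337) = -1/31337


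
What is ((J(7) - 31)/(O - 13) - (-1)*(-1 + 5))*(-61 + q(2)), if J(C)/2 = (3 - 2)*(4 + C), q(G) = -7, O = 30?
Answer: -236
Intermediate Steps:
J(C) = 8 + 2*C (J(C) = 2*((3 - 2)*(4 + C)) = 2*(1*(4 + C)) = 2*(4 + C) = 8 + 2*C)
((J(7) - 31)/(O - 13) - (-1)*(-1 + 5))*(-61 + q(2)) = (((8 + 2*7) - 31)/(30 - 13) - (-1)*(-1 + 5))*(-61 - 7) = (((8 + 14) - 31)/17 - (-1)*4)*(-68) = ((22 - 31)*(1/17) - 1*(-4))*(-68) = (-9*1/17 + 4)*(-68) = (-9/17 + 4)*(-68) = (59/17)*(-68) = -236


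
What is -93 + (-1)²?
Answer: -92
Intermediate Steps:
-93 + (-1)² = -93 + 1 = -92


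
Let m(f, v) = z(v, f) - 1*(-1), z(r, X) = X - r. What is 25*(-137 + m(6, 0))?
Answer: -3250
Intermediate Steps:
m(f, v) = 1 + f - v (m(f, v) = (f - v) - 1*(-1) = (f - v) + 1 = 1 + f - v)
25*(-137 + m(6, 0)) = 25*(-137 + (1 + 6 - 1*0)) = 25*(-137 + (1 + 6 + 0)) = 25*(-137 + 7) = 25*(-130) = -3250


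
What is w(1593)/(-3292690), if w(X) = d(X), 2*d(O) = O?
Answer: -1593/6585380 ≈ -0.00024190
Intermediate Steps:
d(O) = O/2
w(X) = X/2
w(1593)/(-3292690) = ((½)*1593)/(-3292690) = (1593/2)*(-1/3292690) = -1593/6585380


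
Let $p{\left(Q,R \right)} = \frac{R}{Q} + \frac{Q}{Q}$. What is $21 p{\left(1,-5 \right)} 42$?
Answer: $-3528$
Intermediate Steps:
$p{\left(Q,R \right)} = 1 + \frac{R}{Q}$ ($p{\left(Q,R \right)} = \frac{R}{Q} + 1 = 1 + \frac{R}{Q}$)
$21 p{\left(1,-5 \right)} 42 = 21 \frac{1 - 5}{1} \cdot 42 = 21 \cdot 1 \left(-4\right) 42 = 21 \left(-4\right) 42 = \left(-84\right) 42 = -3528$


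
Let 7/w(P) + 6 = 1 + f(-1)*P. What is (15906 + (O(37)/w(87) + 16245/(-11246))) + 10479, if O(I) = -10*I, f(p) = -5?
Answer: 3907815055/78722 ≈ 49641.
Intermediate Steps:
w(P) = 7/(-5 - 5*P) (w(P) = 7/(-6 + (1 - 5*P)) = 7/(-5 - 5*P))
(15906 + (O(37)/w(87) + 16245/(-11246))) + 10479 = (15906 + ((-10*37)/((7/(5*(-1 - 1*87)))) + 16245/(-11246))) + 10479 = (15906 + (-370/(7/(5*(-1 - 87))) + 16245*(-1/11246))) + 10479 = (15906 + (-370/((7/5)/(-88)) - 16245/11246)) + 10479 = (15906 + (-370/((7/5)*(-1/88)) - 16245/11246)) + 10479 = (15906 + (-370/(-7/440) - 16245/11246)) + 10479 = (15906 + (-370*(-440/7) - 16245/11246)) + 10479 = (15906 + (162800/7 - 16245/11246)) + 10479 = (15906 + 1830735085/78722) + 10479 = 3082887217/78722 + 10479 = 3907815055/78722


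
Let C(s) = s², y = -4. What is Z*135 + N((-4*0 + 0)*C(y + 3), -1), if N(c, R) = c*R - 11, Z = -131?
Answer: -17696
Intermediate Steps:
N(c, R) = -11 + R*c (N(c, R) = R*c - 11 = -11 + R*c)
Z*135 + N((-4*0 + 0)*C(y + 3), -1) = -131*135 + (-11 - (-4*0 + 0)*(-4 + 3)²) = -17685 + (-11 - (0 + 0)*(-1)²) = -17685 + (-11 - 0) = -17685 + (-11 - 1*0) = -17685 + (-11 + 0) = -17685 - 11 = -17696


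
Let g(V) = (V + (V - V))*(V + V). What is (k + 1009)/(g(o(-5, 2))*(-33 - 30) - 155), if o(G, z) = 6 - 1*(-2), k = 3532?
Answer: -4541/8219 ≈ -0.55250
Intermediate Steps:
o(G, z) = 8 (o(G, z) = 6 + 2 = 8)
g(V) = 2*V² (g(V) = (V + 0)*(2*V) = V*(2*V) = 2*V²)
(k + 1009)/(g(o(-5, 2))*(-33 - 30) - 155) = (3532 + 1009)/((2*8²)*(-33 - 30) - 155) = 4541/((2*64)*(-63) - 155) = 4541/(128*(-63) - 155) = 4541/(-8064 - 155) = 4541/(-8219) = 4541*(-1/8219) = -4541/8219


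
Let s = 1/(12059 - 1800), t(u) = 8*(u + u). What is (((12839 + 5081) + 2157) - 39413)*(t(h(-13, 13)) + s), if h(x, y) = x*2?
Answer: 82521078648/10259 ≈ 8.0438e+6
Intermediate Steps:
h(x, y) = 2*x
t(u) = 16*u (t(u) = 8*(2*u) = 16*u)
s = 1/10259 ≈ 9.7475e-5
(((12839 + 5081) + 2157) - 39413)*(t(h(-13, 13)) + s) = (((12839 + 5081) + 2157) - 39413)*(16*(2*(-13)) + 1/10259) = ((17920 + 2157) - 39413)*(16*(-26) + 1/10259) = (20077 - 39413)*(-416 + 1/10259) = -19336*(-4267743/10259) = 82521078648/10259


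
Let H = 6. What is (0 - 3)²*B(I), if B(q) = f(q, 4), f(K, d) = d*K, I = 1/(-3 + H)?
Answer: 12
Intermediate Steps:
I = ⅓ (I = 1/(-3 + 6) = 1/3 = ⅓ ≈ 0.33333)
f(K, d) = K*d
B(q) = 4*q (B(q) = q*4 = 4*q)
(0 - 3)²*B(I) = (0 - 3)²*(4*(⅓)) = (-3)²*(4/3) = 9*(4/3) = 12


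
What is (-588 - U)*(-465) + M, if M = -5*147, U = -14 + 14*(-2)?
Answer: 253155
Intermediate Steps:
U = -42 (U = -14 - 28 = -42)
M = -735
(-588 - U)*(-465) + M = (-588 - 1*(-42))*(-465) - 735 = (-588 + 42)*(-465) - 735 = -546*(-465) - 735 = 253890 - 735 = 253155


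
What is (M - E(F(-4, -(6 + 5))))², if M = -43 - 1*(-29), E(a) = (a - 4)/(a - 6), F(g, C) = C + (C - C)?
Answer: 64009/289 ≈ 221.48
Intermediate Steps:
F(g, C) = C (F(g, C) = C + 0 = C)
E(a) = (-4 + a)/(-6 + a)
M = -14 (M = -43 + 29 = -14)
(M - E(F(-4, -(6 + 5))))² = (-14 - (-4 - (6 + 5))/(-6 - (6 + 5)))² = (-14 - (-4 - 1*11)/(-6 - 1*11))² = (-14 - (-4 - 11)/(-6 - 11))² = (-14 - (-15)/(-17))² = (-14 - (-1)*(-15)/17)² = (-14 - 1*15/17)² = (-14 - 15/17)² = (-253/17)² = 64009/289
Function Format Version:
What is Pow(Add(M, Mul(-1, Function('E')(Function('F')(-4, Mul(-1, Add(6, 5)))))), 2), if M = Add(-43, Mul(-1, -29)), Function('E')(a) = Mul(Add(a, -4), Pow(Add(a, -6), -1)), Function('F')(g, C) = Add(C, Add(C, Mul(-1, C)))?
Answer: Rational(64009, 289) ≈ 221.48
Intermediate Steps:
Function('F')(g, C) = C (Function('F')(g, C) = Add(C, 0) = C)
Function('E')(a) = Mul(Pow(Add(-6, a), -1), Add(-4, a)) (Function('E')(a) = Mul(Add(-4, a), Pow(Add(-6, a), -1)) = Mul(Pow(Add(-6, a), -1), Add(-4, a)))
M = -14 (M = Add(-43, 29) = -14)
Pow(Add(M, Mul(-1, Function('E')(Function('F')(-4, Mul(-1, Add(6, 5)))))), 2) = Pow(Add(-14, Mul(-1, Mul(Pow(Add(-6, Mul(-1, Add(6, 5))), -1), Add(-4, Mul(-1, Add(6, 5)))))), 2) = Pow(Add(-14, Mul(-1, Mul(Pow(Add(-6, Mul(-1, 11)), -1), Add(-4, Mul(-1, 11))))), 2) = Pow(Add(-14, Mul(-1, Mul(Pow(Add(-6, -11), -1), Add(-4, -11)))), 2) = Pow(Add(-14, Mul(-1, Mul(Pow(-17, -1), -15))), 2) = Pow(Add(-14, Mul(-1, Mul(Rational(-1, 17), -15))), 2) = Pow(Add(-14, Mul(-1, Rational(15, 17))), 2) = Pow(Add(-14, Rational(-15, 17)), 2) = Pow(Rational(-253, 17), 2) = Rational(64009, 289)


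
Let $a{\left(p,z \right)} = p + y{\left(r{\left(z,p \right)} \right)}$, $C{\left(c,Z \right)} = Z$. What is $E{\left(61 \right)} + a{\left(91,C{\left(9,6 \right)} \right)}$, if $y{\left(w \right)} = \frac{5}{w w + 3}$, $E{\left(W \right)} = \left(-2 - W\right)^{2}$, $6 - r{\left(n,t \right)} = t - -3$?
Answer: $\frac{31452825}{7747} \approx 4060.0$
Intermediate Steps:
$r{\left(n,t \right)} = 3 - t$ ($r{\left(n,t \right)} = 6 - \left(t - -3\right) = 6 - \left(t + 3\right) = 6 - \left(3 + t\right) = 3 - t$)
$y{\left(w \right)} = \frac{5}{3 + w^{2}}$ ($y{\left(w \right)} = \frac{5}{w^{2} + 3} = \frac{5}{3 + w^{2}}$)
$a{\left(p,z \right)} = p + \frac{5}{3 + \left(3 - p\right)^{2}}$
$E{\left(61 \right)} + a{\left(91,C{\left(9,6 \right)} \right)} = \left(2 + 61\right)^{2} + \left(91 + \frac{5}{3 + \left(-3 + 91\right)^{2}}\right) = 63^{2} + \left(91 + \frac{5}{3 + 88^{2}}\right) = 3969 + \left(91 + \frac{5}{3 + 7744}\right) = 3969 + \left(91 + \frac{5}{7747}\right) = 3969 + \frac{704982}{7747} = \frac{31452825}{7747}$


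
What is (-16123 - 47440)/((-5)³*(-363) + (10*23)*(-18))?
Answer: -63563/41235 ≈ -1.5415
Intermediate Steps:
(-16123 - 47440)/((-5)³*(-363) + (10*23)*(-18)) = -63563/(-125*(-363) + 230*(-18)) = -63563/(45375 - 4140) = -63563/41235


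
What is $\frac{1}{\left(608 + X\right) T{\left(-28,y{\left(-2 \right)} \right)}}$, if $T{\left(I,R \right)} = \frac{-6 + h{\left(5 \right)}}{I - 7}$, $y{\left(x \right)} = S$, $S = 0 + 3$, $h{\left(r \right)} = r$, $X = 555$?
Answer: $\frac{35}{1163} \approx 0.030095$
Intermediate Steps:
$S = 3$
$y{\left(x \right)} = 3$
$T{\left(I,R \right)} = - \frac{1}{-7 + I}$ ($T{\left(I,R \right)} = \frac{-6 + 5}{I - 7} = - \frac{1}{-7 + I}$)
$\frac{1}{\left(608 + X\right) T{\left(-28,y{\left(-2 \right)} \right)}} = \frac{1}{\left(608 + 555\right) \left(- \frac{1}{-7 - 28}\right)} = \frac{1}{1163 \left(- \frac{1}{-35}\right)} = \frac{1}{1163 \left(\left(-1\right) \left(- \frac{1}{35}\right)\right)} = \frac{\frac{1}{\frac{1}{35}}}{1163} = \frac{1}{1163} \cdot 35 = \frac{35}{1163}$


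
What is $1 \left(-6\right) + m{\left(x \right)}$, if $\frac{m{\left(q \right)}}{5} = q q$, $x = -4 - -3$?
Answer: $-1$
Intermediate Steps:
$x = -1$ ($x = -4 + 3 = -1$)
$m{\left(q \right)} = 5 q^{2}$ ($m{\left(q \right)} = 5 q q = 5 q^{2}$)
$1 \left(-6\right) + m{\left(x \right)} = 1 \left(-6\right) + 5 \left(-1\right)^{2} = -6 + 5 \cdot 1 = -6 + 5 = -1$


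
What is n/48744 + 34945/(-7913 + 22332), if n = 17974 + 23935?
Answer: 2307644951/702839736 ≈ 3.2833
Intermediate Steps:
n = 41909
n/48744 + 34945/(-7913 + 22332) = 41909/48744 + 34945/(-7913 + 22332) = 41909*(1/48744) + 34945/14419 = 41909/48744 + 34945*(1/14419) = 41909/48744 + 34945/14419 = 2307644951/702839736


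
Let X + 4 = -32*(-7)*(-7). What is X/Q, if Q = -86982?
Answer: 262/14497 ≈ 0.018073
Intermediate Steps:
X = -1572 (X = -4 - 32*(-7)*(-7) = -4 + 224*(-7) = -4 - 1568 = -1572)
X/Q = -1572/(-86982) = -1572*(-1/86982) = 262/14497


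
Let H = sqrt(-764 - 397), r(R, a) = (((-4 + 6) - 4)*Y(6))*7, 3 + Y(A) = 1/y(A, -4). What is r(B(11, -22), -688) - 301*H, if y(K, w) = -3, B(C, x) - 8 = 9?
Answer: 140/3 - 903*I*sqrt(129) ≈ 46.667 - 10256.0*I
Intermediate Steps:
B(C, x) = 17 (B(C, x) = 8 + 9 = 17)
Y(A) = -10/3 (Y(A) = -3 + 1/(-3) = -3 - 1/3 = -10/3)
r(R, a) = 140/3 (r(R, a) = (((-4 + 6) - 4)*(-10/3))*7 = ((2 - 4)*(-10/3))*7 = -2*(-10/3)*7 = (20/3)*7 = 140/3)
H = 3*I*sqrt(129) (H = sqrt(-1161) = 3*I*sqrt(129) ≈ 34.073*I)
r(B(11, -22), -688) - 301*H = 140/3 - 903*I*sqrt(129)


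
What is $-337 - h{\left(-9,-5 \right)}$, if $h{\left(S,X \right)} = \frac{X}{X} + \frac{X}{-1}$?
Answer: $-343$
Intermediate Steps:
$h{\left(S,X \right)} = 1 - X$ ($h{\left(S,X \right)} = 1 + X \left(-1\right) = 1 - X$)
$-337 - h{\left(-9,-5 \right)} = -337 - \left(1 - -5\right) = -337 - \left(1 + 5\right) = -337 - 6 = -343$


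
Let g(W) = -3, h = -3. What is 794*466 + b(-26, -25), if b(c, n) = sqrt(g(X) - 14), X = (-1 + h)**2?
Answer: 370004 + I*sqrt(17) ≈ 3.7e+5 + 4.1231*I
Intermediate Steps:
X = 16 (X = (-1 - 3)**2 = (-4)**2 = 16)
b(c, n) = I*sqrt(17) (b(c, n) = sqrt(-3 - 14) = sqrt(-17) = I*sqrt(17))
794*466 + b(-26, -25) = 794*466 + I*sqrt(17) = 370004 + I*sqrt(17)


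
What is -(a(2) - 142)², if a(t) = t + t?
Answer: -19044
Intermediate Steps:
a(t) = 2*t
-(a(2) - 142)² = -(2*2 - 142)² = -(4 - 142)² = -1*(-138)² = -1*19044 = -19044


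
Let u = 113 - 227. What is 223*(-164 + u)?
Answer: -61994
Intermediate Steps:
u = -114
223*(-164 + u) = 223*(-164 - 114) = 223*(-278) = -61994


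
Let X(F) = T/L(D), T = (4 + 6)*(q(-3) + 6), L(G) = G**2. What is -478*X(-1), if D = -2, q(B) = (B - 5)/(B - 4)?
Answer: -59750/7 ≈ -8535.7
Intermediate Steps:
q(B) = (-5 + B)/(-4 + B)
T = 500/7 (T = (4 + 6)*((-5 - 3)/(-4 - 3) + 6) = 10*(-8/(-7) + 6) = 10*(-1/7*(-8) + 6) = 10*(8/7 + 6) = 10*(50/7) = 500/7 ≈ 71.429)
X(F) = 125/7 (X(F) = 500/(7*((-2)**2)) = (500/7)/4 = (500/7)*(1/4) = 125/7)
-478*X(-1) = -478*125/7 = -59750/7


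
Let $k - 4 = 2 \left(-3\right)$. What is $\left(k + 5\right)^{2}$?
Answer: $9$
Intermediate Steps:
$k = -2$ ($k = 4 + 2 \left(-3\right) = 4 - 6 = -2$)
$\left(k + 5\right)^{2} = \left(-2 + 5\right)^{2} = 3^{2} = 9$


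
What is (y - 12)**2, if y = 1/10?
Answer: 14161/100 ≈ 141.61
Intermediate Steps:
y = 1/10 ≈ 0.10000
(y - 12)**2 = (1/10 - 12)**2 = (-119/10)**2 = 14161/100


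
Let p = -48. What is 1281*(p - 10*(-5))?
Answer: 2562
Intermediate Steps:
1281*(p - 10*(-5)) = 1281*(-48 - 10*(-5)) = 1281*(-48 + 50) = 1281*2 = 2562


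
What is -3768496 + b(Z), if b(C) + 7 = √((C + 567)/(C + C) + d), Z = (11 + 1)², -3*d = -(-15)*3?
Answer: -3768503 + I*√802/8 ≈ -3.7685e+6 + 3.54*I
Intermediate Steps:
d = -15 (d = -(-1)*(-15*3)/3 = -(-1)*(-45)/3 = -⅓*45 = -15)
Z = 144 (Z = 12² = 144)
b(C) = -7 + √(-15 + (567 + C)/(2*C)) (b(C) = -7 + √((C + 567)/(C + C) - 15) = -7 + √((567 + C)/((2*C)) - 15) = -7 + √((567 + C)*(1/(2*C)) - 15) = -7 + √((567 + C)/(2*C) - 15) = -7 + √(-15 + (567 + C)/(2*C)))
-3768496 + b(Z) = -3768496 + (-7 + √(-58 + 1134/144)/2) = -3768496 + (-7 + √(-58 + 1134*(1/144))/2) = -3768496 + (-7 + √(-58 + 63/8)/2) = -3768496 + (-7 + √(-401/8)/2) = -3768496 + (-7 + (I*√802/4)/2) = -3768496 + (-7 + I*√802/8) = -3768503 + I*√802/8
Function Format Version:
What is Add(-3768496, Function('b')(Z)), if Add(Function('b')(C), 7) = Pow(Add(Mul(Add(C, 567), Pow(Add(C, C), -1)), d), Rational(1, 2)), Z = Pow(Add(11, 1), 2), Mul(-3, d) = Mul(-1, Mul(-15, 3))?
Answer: Add(-3768503, Mul(Rational(1, 8), I, Pow(802, Rational(1, 2)))) ≈ Add(-3.7685e+6, Mul(3.5400, I))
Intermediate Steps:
d = -15 (d = Mul(Rational(-1, 3), Mul(-1, Mul(-15, 3))) = Mul(Rational(-1, 3), Mul(-1, -45)) = Mul(Rational(-1, 3), 45) = -15)
Z = 144 (Z = Pow(12, 2) = 144)
Function('b')(C) = Add(-7, Pow(Add(-15, Mul(Rational(1, 2), Pow(C, -1), Add(567, C))), Rational(1, 2))) (Function('b')(C) = Add(-7, Pow(Add(Mul(Add(C, 567), Pow(Add(C, C), -1)), -15), Rational(1, 2))) = Add(-7, Pow(Add(Mul(Add(567, C), Pow(Mul(2, C), -1)), -15), Rational(1, 2))) = Add(-7, Pow(Add(Mul(Add(567, C), Mul(Rational(1, 2), Pow(C, -1))), -15), Rational(1, 2))) = Add(-7, Pow(Add(Mul(Rational(1, 2), Pow(C, -1), Add(567, C)), -15), Rational(1, 2))) = Add(-7, Pow(Add(-15, Mul(Rational(1, 2), Pow(C, -1), Add(567, C))), Rational(1, 2))))
Add(-3768496, Function('b')(Z)) = Add(-3768496, Add(-7, Mul(Rational(1, 2), Pow(Add(-58, Mul(1134, Pow(144, -1))), Rational(1, 2))))) = Add(-3768496, Add(-7, Mul(Rational(1, 2), Pow(Add(-58, Mul(1134, Rational(1, 144))), Rational(1, 2))))) = Add(-3768496, Add(-7, Mul(Rational(1, 2), Pow(Add(-58, Rational(63, 8)), Rational(1, 2))))) = Add(-3768496, Add(-7, Mul(Rational(1, 2), Pow(Rational(-401, 8), Rational(1, 2))))) = Add(-3768496, Add(-7, Mul(Rational(1, 2), Mul(Rational(1, 4), I, Pow(802, Rational(1, 2)))))) = Add(-3768496, Add(-7, Mul(Rational(1, 8), I, Pow(802, Rational(1, 2))))) = Add(-3768503, Mul(Rational(1, 8), I, Pow(802, Rational(1, 2))))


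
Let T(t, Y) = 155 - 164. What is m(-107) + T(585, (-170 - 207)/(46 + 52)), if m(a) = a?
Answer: -116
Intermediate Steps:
T(t, Y) = -9
m(-107) + T(585, (-170 - 207)/(46 + 52)) = -107 - 9 = -116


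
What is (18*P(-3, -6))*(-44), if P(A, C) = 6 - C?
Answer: -9504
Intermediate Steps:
(18*P(-3, -6))*(-44) = (18*(6 - 1*(-6)))*(-44) = (18*(6 + 6))*(-44) = (18*12)*(-44) = 216*(-44) = -9504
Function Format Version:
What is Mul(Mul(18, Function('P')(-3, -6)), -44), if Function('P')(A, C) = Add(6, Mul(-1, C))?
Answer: -9504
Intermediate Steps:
Mul(Mul(18, Function('P')(-3, -6)), -44) = Mul(Mul(18, Add(6, Mul(-1, -6))), -44) = Mul(Mul(18, Add(6, 6)), -44) = Mul(Mul(18, 12), -44) = Mul(216, -44) = -9504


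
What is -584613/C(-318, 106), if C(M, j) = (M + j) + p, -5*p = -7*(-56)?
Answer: 974355/484 ≈ 2013.1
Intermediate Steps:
p = -392/5 (p = -(-7)*(-56)/5 = -⅕*392 = -392/5 ≈ -78.400)
C(M, j) = -392/5 + M + j (C(M, j) = (M + j) - 392/5 = -392/5 + M + j)
-584613/C(-318, 106) = -584613/(-392/5 - 318 + 106) = -584613/(-1452/5) = -584613*(-5/1452) = 974355/484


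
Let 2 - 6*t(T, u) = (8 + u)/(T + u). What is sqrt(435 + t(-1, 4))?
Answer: 2*sqrt(978)/3 ≈ 20.849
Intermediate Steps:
t(T, u) = 1/3 - (8 + u)/(6*(T + u))
sqrt(435 + t(-1, 4)) = sqrt(435 + (-8 + 4 + 2*(-1))/(6*(-1 + 4))) = sqrt(435 + (1/6)*(-8 + 4 - 2)/3) = sqrt(435 + (1/6)*(1/3)*(-6)) = sqrt(435 - 1/3) = sqrt(1304/3) = 2*sqrt(978)/3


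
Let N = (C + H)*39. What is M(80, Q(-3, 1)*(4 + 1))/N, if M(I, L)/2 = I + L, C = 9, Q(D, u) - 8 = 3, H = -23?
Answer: -45/91 ≈ -0.49451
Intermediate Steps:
Q(D, u) = 11 (Q(D, u) = 8 + 3 = 11)
N = -546 (N = (9 - 23)*39 = -14*39 = -546)
M(I, L) = 2*I + 2*L (M(I, L) = 2*(I + L) = 2*I + 2*L)
M(80, Q(-3, 1)*(4 + 1))/N = (2*80 + 2*(11*(4 + 1)))/(-546) = (160 + 2*(11*5))*(-1/546) = (160 + 2*55)*(-1/546) = (160 + 110)*(-1/546) = 270*(-1/546) = -45/91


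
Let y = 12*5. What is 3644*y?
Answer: 218640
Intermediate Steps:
y = 60
3644*y = 3644*60 = 218640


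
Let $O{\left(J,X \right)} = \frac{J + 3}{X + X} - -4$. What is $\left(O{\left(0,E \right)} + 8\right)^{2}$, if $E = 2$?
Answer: $\frac{2601}{16} \approx 162.56$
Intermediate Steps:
$O{\left(J,X \right)} = 4 + \frac{3 + J}{2 X}$ ($O{\left(J,X \right)} = \frac{3 + J}{2 X} + 4 = 4 + \frac{3 + J}{2 X}$)
$\left(O{\left(0,E \right)} + 8\right)^{2} = \left(\frac{3 + 0 + 8 \cdot 2}{2 \cdot 2} + 8\right)^{2} = \left(\frac{1}{2} \cdot \frac{1}{2} \left(3 + 0 + 16\right) + 8\right)^{2} = \left(\frac{1}{2} \cdot \frac{1}{2} \cdot 19 + 8\right)^{2} = \left(\frac{19}{4} + 8\right)^{2} = \left(\frac{51}{4}\right)^{2} = \frac{2601}{16}$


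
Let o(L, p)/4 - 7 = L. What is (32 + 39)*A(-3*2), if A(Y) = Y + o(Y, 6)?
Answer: -142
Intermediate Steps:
o(L, p) = 28 + 4*L
A(Y) = 28 + 5*Y (A(Y) = Y + (28 + 4*Y) = 28 + 5*Y)
(32 + 39)*A(-3*2) = (32 + 39)*(28 + 5*(-3*2)) = 71*(28 + 5*(-6)) = 71*(28 - 30) = 71*(-2) = -142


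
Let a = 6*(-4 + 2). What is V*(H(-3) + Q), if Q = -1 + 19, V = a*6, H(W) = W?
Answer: -1080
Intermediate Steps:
a = -12 (a = 6*(-2) = -12)
V = -72 (V = -12*6 = -72)
Q = 18
V*(H(-3) + Q) = -72*(-3 + 18) = -72*15 = -1080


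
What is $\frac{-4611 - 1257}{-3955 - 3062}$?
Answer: $\frac{1956}{2339} \approx 0.83626$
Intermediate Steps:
$\frac{-4611 - 1257}{-3955 - 3062} = - \frac{5868}{-7017} = \left(-5868\right) \left(- \frac{1}{7017}\right) = \frac{1956}{2339}$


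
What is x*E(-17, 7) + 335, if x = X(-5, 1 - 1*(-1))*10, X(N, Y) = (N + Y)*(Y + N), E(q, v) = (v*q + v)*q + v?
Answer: 172325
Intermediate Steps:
E(q, v) = v + q*(v + q*v) (E(q, v) = (q*v + v)*q + v = (v + q*v)*q + v = q*(v + q*v) + v = v + q*(v + q*v))
X(N, Y) = (N + Y)² (X(N, Y) = (N + Y)*(N + Y) = (N + Y)²)
x = 90 (x = (-5 + (1 - 1*(-1)))²*10 = (-5 + (1 + 1))²*10 = (-5 + 2)²*10 = (-3)²*10 = 9*10 = 90)
x*E(-17, 7) + 335 = 90*(7*(1 - 17 + (-17)²)) + 335 = 90*(7*(1 - 17 + 289)) + 335 = 90*(7*273) + 335 = 90*1911 + 335 = 171990 + 335 = 172325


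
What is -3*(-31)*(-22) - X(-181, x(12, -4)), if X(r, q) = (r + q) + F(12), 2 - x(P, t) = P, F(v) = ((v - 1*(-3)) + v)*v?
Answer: -2179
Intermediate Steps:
F(v) = v*(3 + 2*v) (F(v) = ((v + 3) + v)*v = ((3 + v) + v)*v = (3 + 2*v)*v = v*(3 + 2*v))
x(P, t) = 2 - P
X(r, q) = 324 + q + r (X(r, q) = (r + q) + 12*(3 + 2*12) = (q + r) + 12*(3 + 24) = (q + r) + 12*27 = (q + r) + 324 = 324 + q + r)
-3*(-31)*(-22) - X(-181, x(12, -4)) = -3*(-31)*(-22) - (324 + (2 - 1*12) - 181) = 93*(-22) - (324 + (2 - 12) - 181) = -2046 - (324 - 10 - 181) = -2046 - 1*133 = -2046 - 133 = -2179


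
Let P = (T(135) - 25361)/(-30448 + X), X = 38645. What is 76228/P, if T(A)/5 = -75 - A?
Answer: -89262988/3773 ≈ -23658.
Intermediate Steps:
T(A) = -375 - 5*A (T(A) = 5*(-75 - A) = -375 - 5*A)
P = -3773/1171 (P = ((-375 - 5*135) - 25361)/(-30448 + 38645) = ((-375 - 675) - 25361)/8197 = (-1050 - 25361)*(1/8197) = -26411*1/8197 = -3773/1171 ≈ -3.2220)
76228/P = 76228/(-3773/1171) = 76228*(-1171/3773) = -89262988/3773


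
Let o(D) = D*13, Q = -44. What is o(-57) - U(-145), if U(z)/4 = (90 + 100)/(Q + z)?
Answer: -139289/189 ≈ -736.98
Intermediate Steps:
U(z) = 760/(-44 + z) (U(z) = 4*((90 + 100)/(-44 + z)) = 4*(190/(-44 + z)) = 760/(-44 + z))
o(D) = 13*D
o(-57) - U(-145) = 13*(-57) - 760/(-44 - 145) = -741 - 760/(-189) = -741 - 760*(-1)/189 = -741 - 1*(-760/189) = -741 + 760/189 = -139289/189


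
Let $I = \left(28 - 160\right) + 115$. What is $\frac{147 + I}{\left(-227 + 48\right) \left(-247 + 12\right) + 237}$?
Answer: $\frac{5}{1627} \approx 0.0030731$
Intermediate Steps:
$I = -17$ ($I = \left(28 - 160\right) + 115 = -132 + 115 = -17$)
$\frac{147 + I}{\left(-227 + 48\right) \left(-247 + 12\right) + 237} = \frac{147 - 17}{\left(-227 + 48\right) \left(-247 + 12\right) + 237} = \frac{130}{\left(-179\right) \left(-235\right) + 237} = \frac{130}{42065 + 237} = \frac{130}{42302} = 130 \cdot \frac{1}{42302} = \frac{5}{1627}$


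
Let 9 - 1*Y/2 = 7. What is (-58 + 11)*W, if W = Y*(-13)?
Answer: 2444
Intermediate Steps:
Y = 4 (Y = 18 - 2*7 = 18 - 14 = 4)
W = -52 (W = 4*(-13) = -52)
(-58 + 11)*W = (-58 + 11)*(-52) = -47*(-52) = 2444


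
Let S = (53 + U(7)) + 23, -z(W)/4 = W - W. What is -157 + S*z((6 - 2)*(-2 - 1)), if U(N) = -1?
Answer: -157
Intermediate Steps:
z(W) = 0 (z(W) = -4*(W - W) = -4*0 = 0)
S = 75 (S = (53 - 1) + 23 = 52 + 23 = 75)
-157 + S*z((6 - 2)*(-2 - 1)) = -157 + 75*0 = -157 + 0 = -157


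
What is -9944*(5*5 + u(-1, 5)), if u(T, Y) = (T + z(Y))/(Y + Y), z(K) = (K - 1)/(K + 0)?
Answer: -6210028/25 ≈ -2.4840e+5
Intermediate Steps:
z(K) = (-1 + K)/K
u(T, Y) = (T + (-1 + Y)/Y)/(2*Y) (u(T, Y) = (T + (-1 + Y)/Y)/(Y + Y) = (T + (-1 + Y)/Y)/((2*Y)) = (T + (-1 + Y)/Y)*(1/(2*Y)) = (T + (-1 + Y)/Y)/(2*Y))
-9944*(5*5 + u(-1, 5)) = -9944*(5*5 + (½)*(-1 + 5 - 1*5)/5²) = -9944*(25 + (½)*(1/25)*(-1 + 5 - 5)) = -9944*(25 + (½)*(1/25)*(-1)) = -9944*(25 - 1/50) = -9944*1249/50 = -904*13739/50 = -6210028/25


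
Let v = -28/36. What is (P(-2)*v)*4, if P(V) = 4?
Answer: -112/9 ≈ -12.444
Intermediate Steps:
v = -7/9 (v = -28*1/36 = -7/9 ≈ -0.77778)
(P(-2)*v)*4 = (4*(-7/9))*4 = -28/9*4 = -112/9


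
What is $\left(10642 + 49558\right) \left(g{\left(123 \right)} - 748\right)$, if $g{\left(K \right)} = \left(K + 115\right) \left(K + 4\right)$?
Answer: $1774575600$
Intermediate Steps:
$g{\left(K \right)} = \left(4 + K\right) \left(115 + K\right)$ ($g{\left(K \right)} = \left(115 + K\right) \left(4 + K\right) = \left(4 + K\right) \left(115 + K\right)$)
$\left(10642 + 49558\right) \left(g{\left(123 \right)} - 748\right) = \left(10642 + 49558\right) \left(\left(460 + 123^{2} + 119 \cdot 123\right) - 748\right) = 60200 \left(\left(460 + 15129 + 14637\right) - 748\right) = 60200 \left(30226 - 748\right) = 60200 \cdot 29478 = 1774575600$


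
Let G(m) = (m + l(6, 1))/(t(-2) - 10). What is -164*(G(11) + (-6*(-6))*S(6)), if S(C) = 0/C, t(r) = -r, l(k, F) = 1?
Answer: 246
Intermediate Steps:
S(C) = 0
G(m) = -⅛ - m/8 (G(m) = (m + 1)/(-1*(-2) - 10) = (1 + m)/(2 - 10) = (1 + m)/(-8) = (1 + m)*(-⅛) = -⅛ - m/8)
-164*(G(11) + (-6*(-6))*S(6)) = -164*((-⅛ - ⅛*11) - 6*(-6)*0) = -164*((-⅛ - 11/8) + 36*0) = -164*(-3/2 + 0) = -164*(-3/2) = 246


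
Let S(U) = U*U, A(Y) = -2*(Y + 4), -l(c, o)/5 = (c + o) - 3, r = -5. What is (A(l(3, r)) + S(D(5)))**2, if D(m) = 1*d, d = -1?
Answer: 3249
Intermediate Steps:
l(c, o) = 15 - 5*c - 5*o (l(c, o) = -5*((c + o) - 3) = -5*(-3 + c + o) = 15 - 5*c - 5*o)
A(Y) = -8 - 2*Y (A(Y) = -2*(4 + Y) = -8 - 2*Y)
D(m) = -1 (D(m) = 1*(-1) = -1)
S(U) = U**2
(A(l(3, r)) + S(D(5)))**2 = ((-8 - 2*(15 - 5*3 - 5*(-5))) + (-1)**2)**2 = ((-8 - 2*(15 - 15 + 25)) + 1)**2 = ((-8 - 2*25) + 1)**2 = ((-8 - 50) + 1)**2 = (-58 + 1)**2 = (-57)**2 = 3249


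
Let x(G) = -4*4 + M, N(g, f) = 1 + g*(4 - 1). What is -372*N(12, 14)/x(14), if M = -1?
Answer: 13764/17 ≈ 809.65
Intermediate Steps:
N(g, f) = 1 + 3*g (N(g, f) = 1 + g*3 = 1 + 3*g)
x(G) = -17 (x(G) = -4*4 - 1 = -16 - 1 = -17)
-372*N(12, 14)/x(14) = -372*(1 + 3*12)/(-17) = -372*(1 + 36)*(-1)/17 = -13764*(-1)/17 = -372*(-37/17) = 13764/17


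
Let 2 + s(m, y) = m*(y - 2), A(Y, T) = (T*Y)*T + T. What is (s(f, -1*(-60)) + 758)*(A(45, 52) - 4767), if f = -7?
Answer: 40937750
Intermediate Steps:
A(Y, T) = T + Y*T² (A(Y, T) = Y*T² + T = T + Y*T²)
s(m, y) = -2 + m*(-2 + y) (s(m, y) = -2 + m*(y - 2) = -2 + m*(-2 + y))
(s(f, -1*(-60)) + 758)*(A(45, 52) - 4767) = ((-2 - 2*(-7) - (-7)*(-60)) + 758)*(52*(1 + 52*45) - 4767) = ((-2 + 14 - 7*60) + 758)*(52*(1 + 2340) - 4767) = ((-2 + 14 - 420) + 758)*(52*2341 - 4767) = (-408 + 758)*(121732 - 4767) = 350*116965 = 40937750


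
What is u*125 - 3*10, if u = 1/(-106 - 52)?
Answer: -4865/158 ≈ -30.791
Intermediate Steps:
u = -1/158 (u = 1/(-158) = -1/158 ≈ -0.0063291)
u*125 - 3*10 = -1/158*125 - 3*10 = -125/158 - 30 = -4865/158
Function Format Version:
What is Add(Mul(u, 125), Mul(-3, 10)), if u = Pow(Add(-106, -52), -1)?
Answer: Rational(-4865, 158) ≈ -30.791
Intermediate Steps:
u = Rational(-1, 158) (u = Pow(-158, -1) = Rational(-1, 158) ≈ -0.0063291)
Add(Mul(u, 125), Mul(-3, 10)) = Add(Mul(Rational(-1, 158), 125), Mul(-3, 10)) = Add(Rational(-125, 158), -30) = Rational(-4865, 158)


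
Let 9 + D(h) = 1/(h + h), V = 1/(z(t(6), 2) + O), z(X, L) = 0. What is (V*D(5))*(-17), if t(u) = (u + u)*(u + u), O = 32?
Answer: 1513/320 ≈ 4.7281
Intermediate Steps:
t(u) = 4*u**2 (t(u) = (2*u)*(2*u) = 4*u**2)
V = 1/32 (V = 1/(0 + 32) = 1/32 ≈ 0.031250)
D(h) = -9 + 1/(2*h) (D(h) = -9 + 1/(h + h) = -9 + 1/(2*h))
(V*D(5))*(-17) = ((-9 + (1/2)/5)/32)*(-17) = ((-9 + (1/2)*(1/5))/32)*(-17) = ((-9 + 1/10)/32)*(-17) = ((1/32)*(-89/10))*(-17) = -89/320*(-17) = 1513/320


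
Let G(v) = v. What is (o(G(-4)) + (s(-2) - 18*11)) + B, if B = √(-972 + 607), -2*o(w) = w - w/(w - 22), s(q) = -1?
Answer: -2560/13 + I*√365 ≈ -196.92 + 19.105*I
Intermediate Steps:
o(w) = -w/2 + w/(2*(-22 + w)) (o(w) = -(w - w/(w - 22))/2 = -(w - w/(-22 + w))/2 = -w/2 + w/(2*(-22 + w)))
B = I*√365 (B = √(-365) = I*√365 ≈ 19.105*I)
(o(G(-4)) + (s(-2) - 18*11)) + B = ((½)*(-4)*(23 - 1*(-4))/(-22 - 4) + (-1 - 18*11)) + I*√365 = ((½)*(-4)*(23 + 4)/(-26) + (-1 - 198)) + I*√365 = ((½)*(-4)*(-1/26)*27 - 199) + I*√365 = (27/13 - 199) + I*√365 = -2560/13 + I*√365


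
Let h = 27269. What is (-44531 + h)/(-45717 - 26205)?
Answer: 2877/11987 ≈ 0.24001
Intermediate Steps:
(-44531 + h)/(-45717 - 26205) = (-44531 + 27269)/(-45717 - 26205) = -17262/(-71922) = -17262*(-1/71922) = 2877/11987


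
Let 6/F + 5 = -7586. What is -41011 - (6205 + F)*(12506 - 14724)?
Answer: 104161251981/7591 ≈ 1.3722e+7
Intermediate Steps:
F = -6/7591 (F = 6/(-5 - 7586) = 6/(-7591) = 6*(-1/7591) = -6/7591 ≈ -0.00079041)
-41011 - (6205 + F)*(12506 - 14724) = -41011 - (6205 - 6/7591)*(12506 - 14724) = -41011 - 47102149*(-2218)/7591 = -41011 - 1*(-104472566482/7591) = -41011 + 104472566482/7591 = 104161251981/7591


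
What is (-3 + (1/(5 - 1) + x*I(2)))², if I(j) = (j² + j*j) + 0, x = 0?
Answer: 121/16 ≈ 7.5625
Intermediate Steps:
I(j) = 2*j² (I(j) = (j² + j²) + 0 = 2*j² + 0 = 2*j²)
(-3 + (1/(5 - 1) + x*I(2)))² = (-3 + (1/(5 - 1) + 0*(2*2²)))² = (-3 + (1/4 + 0*(2*4)))² = (-3 + (¼ + 0*8))² = (-3 + (¼ + 0))² = (-3 + ¼)² = (-11/4)² = 121/16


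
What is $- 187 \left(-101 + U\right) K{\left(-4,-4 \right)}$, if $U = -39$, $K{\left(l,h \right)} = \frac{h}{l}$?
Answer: $26180$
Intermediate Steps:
$- 187 \left(-101 + U\right) K{\left(-4,-4 \right)} = - 187 \left(-101 - 39\right) \left(- \frac{4}{-4}\right) = \left(-187\right) \left(-140\right) \left(\left(-4\right) \left(- \frac{1}{4}\right)\right) = 26180 \cdot 1 = 26180$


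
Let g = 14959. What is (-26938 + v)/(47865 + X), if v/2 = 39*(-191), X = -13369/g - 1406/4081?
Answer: -91213953523/104356127289 ≈ -0.87406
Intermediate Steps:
X = -10798749/8721097 (X = -13369/14959 - 1406/4081 = -10798749/8721097 ≈ -1.2382)
v = -14898 (v = 2*(39*(-191)) = 2*(-7449) = -14898)
(-26938 + v)/(47865 + X) = (-26938 - 14898)/(47865 - 10798749/8721097) = -41836/417424509156/8721097 = -41836*8721097/417424509156 = -91213953523/104356127289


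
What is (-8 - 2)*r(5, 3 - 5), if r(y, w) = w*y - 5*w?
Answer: 0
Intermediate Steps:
r(y, w) = -5*w + w*y
(-8 - 2)*r(5, 3 - 5) = (-8 - 2)*((3 - 5)*(-5 + 5)) = -(-20)*0 = -10*0 = 0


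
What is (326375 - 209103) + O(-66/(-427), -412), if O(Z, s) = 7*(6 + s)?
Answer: 114430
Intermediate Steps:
O(Z, s) = 42 + 7*s
(326375 - 209103) + O(-66/(-427), -412) = (326375 - 209103) + (42 + 7*(-412)) = 117272 + (42 - 2884) = 117272 - 2842 = 114430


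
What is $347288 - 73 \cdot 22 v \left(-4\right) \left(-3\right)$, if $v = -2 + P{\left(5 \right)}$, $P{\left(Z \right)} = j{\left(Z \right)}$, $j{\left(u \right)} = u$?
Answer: $289472$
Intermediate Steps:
$P{\left(Z \right)} = Z$
$v = 3$ ($v = -2 + 5 = 3$)
$347288 - 73 \cdot 22 v \left(-4\right) \left(-3\right) = 347288 - 73 \cdot 22 \cdot 3 \left(-4\right) \left(-3\right) = 347288 - 1606 \left(\left(-12\right) \left(-3\right)\right) = 347288 - 1606 \cdot 36 = 347288 - 57816 = 289472$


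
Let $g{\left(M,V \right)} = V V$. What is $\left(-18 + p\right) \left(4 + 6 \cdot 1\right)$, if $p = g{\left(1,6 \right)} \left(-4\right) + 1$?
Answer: $-1610$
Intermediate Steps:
$g{\left(M,V \right)} = V^{2}$
$p = -143$ ($p = 6^{2} \left(-4\right) + 1 = 36 \left(-4\right) + 1 = -144 + 1 = -143$)
$\left(-18 + p\right) \left(4 + 6 \cdot 1\right) = \left(-18 - 143\right) \left(4 + 6 \cdot 1\right) = - 161 \left(4 + 6\right) = \left(-161\right) 10 = -1610$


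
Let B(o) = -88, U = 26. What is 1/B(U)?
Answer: -1/88 ≈ -0.011364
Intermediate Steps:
1/B(U) = 1/(-88) = -1/88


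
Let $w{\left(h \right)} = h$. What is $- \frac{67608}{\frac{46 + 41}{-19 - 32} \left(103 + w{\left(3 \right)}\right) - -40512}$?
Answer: $- \frac{574668}{342815} \approx -1.6763$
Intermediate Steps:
$- \frac{67608}{\frac{46 + 41}{-19 - 32} \left(103 + w{\left(3 \right)}\right) - -40512} = - \frac{67608}{\frac{46 + 41}{-19 - 32} \left(103 + 3\right) - -40512} = - \frac{67608}{\frac{87}{-51} \cdot 106 + 40512} = - \frac{67608}{87 \left(- \frac{1}{51}\right) 106 + 40512} = - \frac{67608}{\left(- \frac{29}{17}\right) 106 + 40512} = - \frac{67608}{- \frac{3074}{17} + 40512} = - \frac{67608}{\frac{685630}{17}} = \left(-67608\right) \frac{17}{685630} = - \frac{574668}{342815}$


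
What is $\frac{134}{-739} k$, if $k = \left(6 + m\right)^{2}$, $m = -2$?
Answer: $- \frac{2144}{739} \approx -2.9012$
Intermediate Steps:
$k = 16$ ($k = \left(6 - 2\right)^{2} = 4^{2} = 16$)
$\frac{134}{-739} k = \frac{134}{-739} \cdot 16 = 134 \left(- \frac{1}{739}\right) 16 = \left(- \frac{134}{739}\right) 16 = - \frac{2144}{739}$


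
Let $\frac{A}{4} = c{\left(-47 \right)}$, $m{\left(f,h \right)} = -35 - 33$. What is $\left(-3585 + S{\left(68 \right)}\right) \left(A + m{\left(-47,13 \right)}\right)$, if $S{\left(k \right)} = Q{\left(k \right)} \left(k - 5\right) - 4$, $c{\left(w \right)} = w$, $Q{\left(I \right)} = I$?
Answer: $-177920$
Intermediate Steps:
$m{\left(f,h \right)} = -68$
$A = -188$ ($A = 4 \left(-47\right) = -188$)
$S{\left(k \right)} = -4 + k \left(-5 + k\right)$ ($S{\left(k \right)} = k \left(k - 5\right) - 4 = k \left(-5 + k\right) - 4 = -4 + k \left(-5 + k\right)$)
$\left(-3585 + S{\left(68 \right)}\right) \left(A + m{\left(-47,13 \right)}\right) = \left(-3585 - \left(344 - 4624\right)\right) \left(-188 - 68\right) = \left(-3585 - -4280\right) \left(-256\right) = \left(-3585 + 4280\right) \left(-256\right) = 695 \left(-256\right) = -177920$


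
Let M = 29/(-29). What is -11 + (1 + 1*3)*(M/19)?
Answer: -213/19 ≈ -11.211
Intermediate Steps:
M = -1 (M = 29*(-1/29) = -1)
-11 + (1 + 1*3)*(M/19) = -11 + (1 + 1*3)*(-1/19) = -11 + (1 + 3)*(-1*1/19) = -11 + 4*(-1/19) = -11 - 4/19 = -213/19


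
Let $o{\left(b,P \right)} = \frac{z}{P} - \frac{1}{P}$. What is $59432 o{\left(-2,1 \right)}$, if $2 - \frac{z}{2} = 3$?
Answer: $-178296$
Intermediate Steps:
$z = -2$ ($z = 4 - 6 = -2$)
$o{\left(b,P \right)} = - \frac{3}{P}$ ($o{\left(b,P \right)} = - \frac{2}{P} - \frac{1}{P} = - \frac{3}{P}$)
$59432 o{\left(-2,1 \right)} = 59432 \left(- \frac{3}{1}\right) = 59432 \left(\left(-3\right) 1\right) = 59432 \left(-3\right) = -178296$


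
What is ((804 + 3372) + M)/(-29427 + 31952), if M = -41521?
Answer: -7469/505 ≈ -14.790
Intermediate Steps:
((804 + 3372) + M)/(-29427 + 31952) = ((804 + 3372) - 41521)/(-29427 + 31952) = (4176 - 41521)/2525 = -37345*1/2525 = -7469/505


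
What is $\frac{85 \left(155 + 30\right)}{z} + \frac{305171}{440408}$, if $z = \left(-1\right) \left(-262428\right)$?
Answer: $\frac{21752707747}{28893847656} \approx 0.75285$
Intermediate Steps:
$z = 262428$
$\frac{85 \left(155 + 30\right)}{z} + \frac{305171}{440408} = \frac{85 \left(155 + 30\right)}{262428} + \frac{305171}{440408} = 85 \cdot 185 \cdot \frac{1}{262428} + 305171 \cdot \frac{1}{440408} = 15725 \cdot \frac{1}{262428} + \frac{305171}{440408} = \frac{15725}{262428} + \frac{305171}{440408} = \frac{21752707747}{28893847656}$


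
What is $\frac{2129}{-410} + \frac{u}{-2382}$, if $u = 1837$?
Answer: $- \frac{1456112}{244155} \approx -5.9639$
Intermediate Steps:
$\frac{2129}{-410} + \frac{u}{-2382} = \frac{2129}{-410} + \frac{1837}{-2382} = 2129 \left(- \frac{1}{410}\right) + 1837 \left(- \frac{1}{2382}\right) = - \frac{2129}{410} - \frac{1837}{2382} = - \frac{1456112}{244155}$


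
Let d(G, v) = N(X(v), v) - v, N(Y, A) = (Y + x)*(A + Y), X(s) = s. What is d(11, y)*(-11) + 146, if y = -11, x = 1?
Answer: -2395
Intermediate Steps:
N(Y, A) = (1 + Y)*(A + Y) (N(Y, A) = (Y + 1)*(A + Y) = (1 + Y)*(A + Y))
d(G, v) = v + 2*v² (d(G, v) = (v + v + v² + v*v) - v = (v + v + v² + v²) - v = (2*v + 2*v²) - v = v + 2*v²)
d(11, y)*(-11) + 146 = -11*(1 + 2*(-11))*(-11) + 146 = -11*(1 - 22)*(-11) + 146 = -11*(-21)*(-11) + 146 = 231*(-11) + 146 = -2541 + 146 = -2395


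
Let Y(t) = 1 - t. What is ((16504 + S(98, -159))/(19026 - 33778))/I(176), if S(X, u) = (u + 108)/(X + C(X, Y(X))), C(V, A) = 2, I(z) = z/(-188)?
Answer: 77566403/64908800 ≈ 1.1950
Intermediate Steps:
I(z) = -z/188 (I(z) = z*(-1/188) = -z/188)
S(X, u) = (108 + u)/(2 + X) (S(X, u) = (u + 108)/(X + 2) = (108 + u)/(2 + X))
((16504 + S(98, -159))/(19026 - 33778))/I(176) = ((16504 + (108 - 159)/(2 + 98))/(19026 - 33778))/((-1/188*176)) = ((16504 - 51/100)/(-14752))/(-44/47) = ((16504 + (1/100)*(-51))*(-1/14752))*(-47/44) = ((16504 - 51/100)*(-1/14752))*(-47/44) = ((1650349/100)*(-1/14752))*(-47/44) = -1650349/1475200*(-47/44) = 77566403/64908800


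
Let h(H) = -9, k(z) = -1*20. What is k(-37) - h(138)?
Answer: -11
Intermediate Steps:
k(z) = -20
k(-37) - h(138) = -20 - 1*(-9) = -20 + 9 = -11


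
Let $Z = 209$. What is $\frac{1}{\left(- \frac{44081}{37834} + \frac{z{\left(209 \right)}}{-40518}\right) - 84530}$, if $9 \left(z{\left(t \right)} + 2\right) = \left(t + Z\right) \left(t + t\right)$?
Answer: $- \frac{6898311054}{583125575640833} \approx -1.183 \cdot 10^{-5}$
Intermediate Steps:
$z{\left(t \right)} = -2 + \frac{2 t \left(209 + t\right)}{9}$ ($z{\left(t \right)} = -2 + \frac{\left(t + 209\right) \left(t + t\right)}{9} = -2 + \frac{\left(209 + t\right) 2 t}{9} = -2 + \frac{2 t \left(209 + t\right)}{9}$)
$\frac{1}{\left(- \frac{44081}{37834} + \frac{z{\left(209 \right)}}{-40518}\right) - 84530} = \frac{1}{\left(- \frac{44081}{37834} + \frac{-2 + \frac{2 \cdot 209^{2}}{9} + \frac{418}{9} \cdot 209}{-40518}\right) - 84530} = \frac{1}{\left(\left(-44081\right) \frac{1}{37834} + \left(-2 + \frac{2}{9} \cdot 43681 + \frac{87362}{9}\right) \left(- \frac{1}{40518}\right)\right) - 84530} = \frac{1}{\left(- \frac{44081}{37834} + \left(-2 + \frac{87362}{9} + \frac{87362}{9}\right) \left(- \frac{1}{40518}\right)\right) - 84530} = \frac{1}{\left(- \frac{44081}{37834} + \frac{174706}{9} \left(- \frac{1}{40518}\right)\right) - 84530} = \frac{1}{\left(- \frac{44081}{37834} - \frac{87353}{182331}\right) - 84530} = \frac{1}{- \frac{11342246213}{6898311054} - 84530} = \frac{1}{- \frac{583125575640833}{6898311054}} = - \frac{6898311054}{583125575640833}$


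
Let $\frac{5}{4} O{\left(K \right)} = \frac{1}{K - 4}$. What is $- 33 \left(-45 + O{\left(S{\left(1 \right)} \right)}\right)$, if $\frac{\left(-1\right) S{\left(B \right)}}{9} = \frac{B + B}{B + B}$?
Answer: $\frac{96657}{65} \approx 1487.0$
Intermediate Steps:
$S{\left(B \right)} = -9$ ($S{\left(B \right)} = - 9 \frac{B + B}{B + B} = - 9 \frac{2 B}{2 B} = - 9 \cdot 2 B \frac{1}{2 B} = \left(-9\right) 1 = -9$)
$O{\left(K \right)} = \frac{4}{5 \left(-4 + K\right)}$ ($O{\left(K \right)} = \frac{4}{5 \left(K - 4\right)} = \frac{4}{5 \left(-4 + K\right)}$)
$- 33 \left(-45 + O{\left(S{\left(1 \right)} \right)}\right) = - 33 \left(-45 + \frac{4}{5 \left(-4 - 9\right)}\right) = - 33 \left(-45 + \frac{4}{5 \left(-13\right)}\right) = - 33 \left(-45 + \frac{4}{5} \left(- \frac{1}{13}\right)\right) = - 33 \left(-45 - \frac{4}{65}\right) = \left(-33\right) \left(- \frac{2929}{65}\right) = \frac{96657}{65}$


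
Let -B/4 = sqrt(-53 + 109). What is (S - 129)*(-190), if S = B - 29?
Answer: 30020 + 1520*sqrt(14) ≈ 35707.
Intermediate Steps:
B = -8*sqrt(14) (B = -4*sqrt(-53 + 109) = -8*sqrt(14) ≈ -29.933)
S = -29 - 8*sqrt(14) (S = -8*sqrt(14) - 29 = -29 - 8*sqrt(14) ≈ -58.933)
(S - 129)*(-190) = ((-29 - 8*sqrt(14)) - 129)*(-190) = (-158 - 8*sqrt(14))*(-190) = 30020 + 1520*sqrt(14)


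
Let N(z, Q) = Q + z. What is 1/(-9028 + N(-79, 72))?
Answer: -1/9035 ≈ -0.00011068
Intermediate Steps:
1/(-9028 + N(-79, 72)) = 1/(-9028 + (72 - 79)) = 1/(-9028 - 7) = 1/(-9035) = -1/9035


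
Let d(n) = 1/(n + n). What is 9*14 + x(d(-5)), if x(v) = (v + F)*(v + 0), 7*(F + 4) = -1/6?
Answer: 132733/1050 ≈ 126.41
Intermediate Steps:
F = -169/42 (F = -4 + (-1/6)/7 = -4 + (-1*⅙)/7 = -4 + (⅐)*(-⅙) = -4 - 1/42 = -169/42 ≈ -4.0238)
d(n) = 1/(2*n)
x(v) = v*(-169/42 + v) (x(v) = (v - 169/42)*(v + 0) = (-169/42 + v)*v = v*(-169/42 + v))
9*14 + x(d(-5)) = 9*14 + ((½)/(-5))*(-169 + 42*((½)/(-5)))/42 = 126 + ((½)*(-⅕))*(-169 + 42*((½)*(-⅕)))/42 = 126 + (1/42)*(-⅒)*(-169 + 42*(-⅒)) = 126 + (1/42)*(-⅒)*(-169 - 21/5) = 126 + (1/42)*(-⅒)*(-866/5) = 126 + 433/1050 = 132733/1050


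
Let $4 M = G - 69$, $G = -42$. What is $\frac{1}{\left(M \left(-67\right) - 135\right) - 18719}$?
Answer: $- \frac{4}{67979} \approx -5.8842 \cdot 10^{-5}$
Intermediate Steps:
$M = - \frac{111}{4}$ ($M = \frac{-42 - 69}{4} = \frac{1}{4} \left(-111\right) = - \frac{111}{4} \approx -27.75$)
$\frac{1}{\left(M \left(-67\right) - 135\right) - 18719} = \frac{1}{\left(\left(- \frac{111}{4}\right) \left(-67\right) - 135\right) - 18719} = \frac{1}{\left(\frac{7437}{4} - 135\right) - 18719} = \frac{1}{\frac{6897}{4} - 18719} = \frac{1}{- \frac{67979}{4}} = - \frac{4}{67979}$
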